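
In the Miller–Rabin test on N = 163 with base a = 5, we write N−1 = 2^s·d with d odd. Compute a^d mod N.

162

163 − 1 = 162 = 2^1 · 81, so d = 81.
5^1 ≡ 5 (mod 163)
5^2 ≡ 5^2 = 25 ≡ 25 (mod 163)
5^4 ≡ 25^2 = 625 ≡ 136 (mod 163)
5^8 ≡ 136^2 = 18496 ≡ 77 (mod 163)
5^16 ≡ 77^2 = 5929 ≡ 61 (mod 163)
5^32 ≡ 61^2 = 3721 ≡ 135 (mod 163)
5^64 ≡ 135^2 = 18225 ≡ 132 (mod 163)
81 = 64 + 16 + 1 in binary powers of 2.
So 5^81 ≡ 132 · 61 · 5 ≡ 162 (mod 163).
Since 5^d ≡ 162 (mod 163), base 5 does not prove 163 composite.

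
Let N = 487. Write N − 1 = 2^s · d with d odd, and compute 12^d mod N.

487 − 1 = 486 = 2^1 · 243, so d = 243.
12^1 ≡ 12 (mod 487)
12^2 ≡ 12^2 = 144 ≡ 144 (mod 487)
12^4 ≡ 144^2 = 20736 ≡ 282 (mod 487)
12^8 ≡ 282^2 = 79524 ≡ 143 (mod 487)
12^16 ≡ 143^2 = 20449 ≡ 482 (mod 487)
12^32 ≡ 482^2 = 232324 ≡ 25 (mod 487)
12^64 ≡ 25^2 = 625 ≡ 138 (mod 487)
12^128 ≡ 138^2 = 19044 ≡ 51 (mod 487)
243 = 128 + 64 + 32 + 16 + 2 + 1 in binary powers of 2.
So 12^243 ≡ 51 · 138 · 25 · 482 · 144 · 12 ≡ 486 (mod 487).
Since 12^d ≡ 486 (mod 487), base 12 does not prove 487 composite.

486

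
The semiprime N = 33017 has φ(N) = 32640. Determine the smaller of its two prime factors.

137

φ(n) = (p−1)(q−1) = n − (p+q) + 1, so p + q = 33017 − 32640 + 1 = 378.
p and q are the roots of t² − 378t + 33017 = 0.
Discriminant: 378² − 4·33017 = 142884 − 132068 = 10816; √10816 = 104.
q = (378 − 104)/2 = 137, p = (378 + 104)/2 = 241.
Check: 137 · 241 = 33017.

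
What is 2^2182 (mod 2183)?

1760

2^1 ≡ 2 (mod 2183)
2^2 ≡ 2^2 = 4 ≡ 4 (mod 2183)
2^4 ≡ 4^2 = 16 ≡ 16 (mod 2183)
2^8 ≡ 16^2 = 256 ≡ 256 (mod 2183)
2^16 ≡ 256^2 = 65536 ≡ 46 (mod 2183)
2^32 ≡ 46^2 = 2116 ≡ 2116 (mod 2183)
2^64 ≡ 2116^2 = 4477456 ≡ 123 (mod 2183)
2^128 ≡ 123^2 = 15129 ≡ 2031 (mod 2183)
2^256 ≡ 2031^2 = 4124961 ≡ 1274 (mod 2183)
2^512 ≡ 1274^2 = 1623076 ≡ 1107 (mod 2183)
2^1024 ≡ 1107^2 = 1225449 ≡ 786 (mod 2183)
2^2048 ≡ 786^2 = 617796 ≡ 7 (mod 2183)
2182 = 2048 + 128 + 4 + 2 in binary powers of 2.
So 2^2182 ≡ 7 · 2031 · 16 · 4 ≡ 1760 (mod 2183).
Since 1760 ≠ 1, base 2 is a Fermat witness: 2183 is composite.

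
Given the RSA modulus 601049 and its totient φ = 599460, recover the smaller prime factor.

619

φ(n) = (p−1)(q−1) = n − (p+q) + 1, so p + q = 601049 − 599460 + 1 = 1590.
p and q are the roots of t² − 1590t + 601049 = 0.
Discriminant: 1590² − 4·601049 = 2528100 − 2404196 = 123904; √123904 = 352.
q = (1590 − 352)/2 = 619, p = (1590 + 352)/2 = 971.
Check: 619 · 971 = 601049.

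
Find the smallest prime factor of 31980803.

97

31980803 is odd.
Digit sum 32, not divisible by 3.
Ends in 3: not divisible by 5.
7: 31980803 = 7·4568686 + 1
11: 31980803 = 11·2907345 + 8
13: 31980803 = 13·2460061 + 10
17: 31980803 = 17·1881223 + 12
19: 31980803 = 19·1683200 + 3
23: 31980803 = 23·1390469 + 16
29: 31980803 = 29·1102786 + 9
31: 31980803 = 31·1031638 + 25
37: 31980803 = 37·864346 + 1
41: 31980803 = 41·780019 + 24
43: 31980803 = 43·743739 + 26
47: 31980803 = 47·680442 + 29
53: 31980803 = 53·603411 + 20
59: 31980803 = 59·542047 + 30
61: 31980803 = 61·524275 + 28
67: 31980803 = 67·477325 + 28
71: 31980803 = 71·450433 + 60
73: 31980803 = 73·438093 + 14
79: 31980803 = 79·404820 + 23
83: 31980803 = 83·385310 + 73
89: 31980803 = 89·359334 + 77
97: 31980803 = 97·329699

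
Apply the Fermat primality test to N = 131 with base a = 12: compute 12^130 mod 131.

12^1 ≡ 12 (mod 131)
12^2 ≡ 12^2 = 144 ≡ 13 (mod 131)
12^4 ≡ 13^2 = 169 ≡ 38 (mod 131)
12^8 ≡ 38^2 = 1444 ≡ 3 (mod 131)
12^16 ≡ 3^2 = 9 ≡ 9 (mod 131)
12^32 ≡ 9^2 = 81 ≡ 81 (mod 131)
12^64 ≡ 81^2 = 6561 ≡ 11 (mod 131)
12^128 ≡ 11^2 = 121 ≡ 121 (mod 131)
130 = 128 + 2 in binary powers of 2.
So 12^130 ≡ 121 · 13 ≡ 1 (mod 131).
Since the result is 1, base 12 gives no evidence that 131 is composite.

1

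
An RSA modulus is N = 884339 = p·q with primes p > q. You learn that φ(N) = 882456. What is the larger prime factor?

φ(n) = (p−1)(q−1) = n − (p+q) + 1, so p + q = 884339 − 882456 + 1 = 1884.
p and q are the roots of t² − 1884t + 884339 = 0.
Discriminant: 1884² − 4·884339 = 3549456 − 3537356 = 12100; √12100 = 110.
q = (1884 − 110)/2 = 887, p = (1884 + 110)/2 = 997.
Check: 887 · 997 = 884339.

997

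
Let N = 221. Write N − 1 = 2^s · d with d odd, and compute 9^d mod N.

87

221 − 1 = 220 = 2^2 · 55, so d = 55.
9^1 ≡ 9 (mod 221)
9^2 ≡ 9^2 = 81 ≡ 81 (mod 221)
9^4 ≡ 81^2 = 6561 ≡ 152 (mod 221)
9^8 ≡ 152^2 = 23104 ≡ 120 (mod 221)
9^16 ≡ 120^2 = 14400 ≡ 35 (mod 221)
9^32 ≡ 35^2 = 1225 ≡ 120 (mod 221)
55 = 32 + 16 + 4 + 2 + 1 in binary powers of 2.
So 9^55 ≡ 120 · 35 · 152 · 81 · 9 ≡ 87 (mod 221).
Squaring chain: 87 → 55; never reaches −1, so base 9 is a Miller–Rabin witness that 221 is composite.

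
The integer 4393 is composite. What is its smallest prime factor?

4393 is odd.
Digit sum 19, not divisible by 3.
Ends in 3: not divisible by 5.
7: 4393 = 7·627 + 4
11: 4393 = 11·399 + 4
13: 4393 = 13·337 + 12
17: 4393 = 17·258 + 7
19: 4393 = 19·231 + 4
23: 4393 = 23·191

23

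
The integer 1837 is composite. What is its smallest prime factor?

11

1837 is odd.
Digit sum 19, not divisible by 3.
Ends in 7: not divisible by 5.
7: 1837 = 7·262 + 3
11: 1837 = 11·167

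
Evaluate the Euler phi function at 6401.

6192

Factor: 6401 = 37 · 173.
φ(6401) = (37−1) · (173−1) = 36 · 172 = 6192.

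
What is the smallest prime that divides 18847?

18847 is odd.
Digit sum 28, not divisible by 3.
Ends in 7: not divisible by 5.
7: 18847 = 7·2692 + 3
11: 18847 = 11·1713 + 4
13: 18847 = 13·1449 + 10
17: 18847 = 17·1108 + 11
19: 18847 = 19·991 + 18
23: 18847 = 23·819 + 10
29: 18847 = 29·649 + 26
31: 18847 = 31·607 + 30
37: 18847 = 37·509 + 14
41: 18847 = 41·459 + 28
43: 18847 = 43·438 + 13
47: 18847 = 47·401

47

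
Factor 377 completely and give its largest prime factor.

377 = 13 · 29
29 is prime.
So 377 = 13 · 29; the largest prime factor is 29.

29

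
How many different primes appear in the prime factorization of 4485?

4

4485 = 3 · 1495
1495 = 5 · 299
299 = 13 · 23
4485 = 3 · 5 · 13 · 23, which has 4 distinct prime factors.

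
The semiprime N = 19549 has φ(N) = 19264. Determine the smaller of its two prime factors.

φ(n) = (p−1)(q−1) = n − (p+q) + 1, so p + q = 19549 − 19264 + 1 = 286.
p and q are the roots of t² − 286t + 19549 = 0.
Discriminant: 286² − 4·19549 = 81796 − 78196 = 3600; √3600 = 60.
q = (286 − 60)/2 = 113, p = (286 + 60)/2 = 173.
Check: 113 · 173 = 19549.

113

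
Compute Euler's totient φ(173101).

Factor: 173101 = 29 · 47 · 127.
φ(173101) = (29−1) · (47−1) · (127−1) = 28 · 46 · 126 = 162288.

162288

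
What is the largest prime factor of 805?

23

805 = 5 · 161
161 = 7 · 23
23 is prime.
So 805 = 5 · 7 · 23; the largest prime factor is 23.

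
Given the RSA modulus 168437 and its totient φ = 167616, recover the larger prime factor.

433

φ(n) = (p−1)(q−1) = n − (p+q) + 1, so p + q = 168437 − 167616 + 1 = 822.
p and q are the roots of t² − 822t + 168437 = 0.
Discriminant: 822² − 4·168437 = 675684 − 673748 = 1936; √1936 = 44.
q = (822 − 44)/2 = 389, p = (822 + 44)/2 = 433.
Check: 389 · 433 = 168437.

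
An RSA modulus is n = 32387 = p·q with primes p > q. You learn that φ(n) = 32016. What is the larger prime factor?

φ(n) = (p−1)(q−1) = n − (p+q) + 1, so p + q = 32387 − 32016 + 1 = 372.
p and q are the roots of t² − 372t + 32387 = 0.
Discriminant: 372² − 4·32387 = 138384 − 129548 = 8836; √8836 = 94.
q = (372 − 94)/2 = 139, p = (372 + 94)/2 = 233.
Check: 139 · 233 = 32387.

233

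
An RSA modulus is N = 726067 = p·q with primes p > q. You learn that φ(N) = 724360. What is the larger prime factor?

911

φ(n) = (p−1)(q−1) = n − (p+q) + 1, so p + q = 726067 − 724360 + 1 = 1708.
p and q are the roots of t² − 1708t + 726067 = 0.
Discriminant: 1708² − 4·726067 = 2917264 − 2904268 = 12996; √12996 = 114.
q = (1708 − 114)/2 = 797, p = (1708 + 114)/2 = 911.
Check: 797 · 911 = 726067.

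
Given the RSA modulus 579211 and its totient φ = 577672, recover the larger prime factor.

887

φ(n) = (p−1)(q−1) = n − (p+q) + 1, so p + q = 579211 − 577672 + 1 = 1540.
p and q are the roots of t² − 1540t + 579211 = 0.
Discriminant: 1540² − 4·579211 = 2371600 − 2316844 = 54756; √54756 = 234.
q = (1540 − 234)/2 = 653, p = (1540 + 234)/2 = 887.
Check: 653 · 887 = 579211.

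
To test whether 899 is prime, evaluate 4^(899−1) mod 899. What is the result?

4^1 ≡ 4 (mod 899)
4^2 ≡ 4^2 = 16 ≡ 16 (mod 899)
4^4 ≡ 16^2 = 256 ≡ 256 (mod 899)
4^8 ≡ 256^2 = 65536 ≡ 808 (mod 899)
4^16 ≡ 808^2 = 652864 ≡ 190 (mod 899)
4^32 ≡ 190^2 = 36100 ≡ 140 (mod 899)
4^64 ≡ 140^2 = 19600 ≡ 721 (mod 899)
4^128 ≡ 721^2 = 519841 ≡ 219 (mod 899)
4^256 ≡ 219^2 = 47961 ≡ 314 (mod 899)
4^512 ≡ 314^2 = 98596 ≡ 605 (mod 899)
898 = 512 + 256 + 128 + 2 in binary powers of 2.
So 4^898 ≡ 605 · 314 · 219 · 16 ≡ 219 (mod 899).
Since 219 ≠ 1, base 4 is a Fermat witness: 899 is composite.

219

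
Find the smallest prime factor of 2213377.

2213377 is odd.
Digit sum 25, not divisible by 3.
Ends in 7: not divisible by 5.
7: 2213377 = 7·316196 + 5
11: 2213377 = 11·201216 + 1
13: 2213377 = 13·170259 + 10
17: 2213377 = 17·130198 + 11
19: 2213377 = 19·116493 + 10
23: 2213377 = 23·96233 + 18
29: 2213377 = 29·76323 + 10
31: 2213377 = 31·71399 + 8
37: 2213377 = 37·59821

37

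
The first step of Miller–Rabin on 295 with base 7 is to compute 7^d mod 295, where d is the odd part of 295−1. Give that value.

295 − 1 = 294 = 2^1 · 147, so d = 147.
7^1 ≡ 7 (mod 295)
7^2 ≡ 7^2 = 49 ≡ 49 (mod 295)
7^4 ≡ 49^2 = 2401 ≡ 41 (mod 295)
7^8 ≡ 41^2 = 1681 ≡ 206 (mod 295)
7^16 ≡ 206^2 = 42436 ≡ 251 (mod 295)
7^32 ≡ 251^2 = 63001 ≡ 166 (mod 295)
7^64 ≡ 166^2 = 27556 ≡ 121 (mod 295)
7^128 ≡ 121^2 = 14641 ≡ 186 (mod 295)
147 = 128 + 16 + 2 + 1 in binary powers of 2.
So 7^147 ≡ 186 · 251 · 49 · 7 ≡ 108 (mod 295).
Squaring chain: 108; never reaches −1, so base 7 is a Miller–Rabin witness that 295 is composite.

108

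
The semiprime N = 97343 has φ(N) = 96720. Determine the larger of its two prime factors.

313

φ(n) = (p−1)(q−1) = n − (p+q) + 1, so p + q = 97343 − 96720 + 1 = 624.
p and q are the roots of t² − 624t + 97343 = 0.
Discriminant: 624² − 4·97343 = 389376 − 389372 = 4; √4 = 2.
q = (624 − 2)/2 = 311, p = (624 + 2)/2 = 313.
Check: 311 · 313 = 97343.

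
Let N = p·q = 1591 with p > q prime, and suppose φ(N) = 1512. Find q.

φ(n) = (p−1)(q−1) = n − (p+q) + 1, so p + q = 1591 − 1512 + 1 = 80.
p and q are the roots of t² − 80t + 1591 = 0.
Discriminant: 80² − 4·1591 = 6400 − 6364 = 36; √36 = 6.
q = (80 − 6)/2 = 37, p = (80 + 6)/2 = 43.
Check: 37 · 43 = 1591.

37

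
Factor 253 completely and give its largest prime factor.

253 = 11 · 23
23 is prime.
So 253 = 11 · 23; the largest prime factor is 23.

23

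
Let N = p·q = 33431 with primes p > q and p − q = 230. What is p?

Since p = q + 230, we have 33431 = q(q + 230), so q² + 230q − 33431 = 0.
Discriminant: 230² + 4·33431 = 52900 + 133724 = 186624; √186624 = 432.
q = (−230 + 432)/2 = 101, and p = q + 230 = 331.
Check: 101 · 331 = 33431.

331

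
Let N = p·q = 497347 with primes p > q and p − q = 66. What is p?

739

Since p = q + 66, we have 497347 = q(q + 66), so q² + 66q − 497347 = 0.
Discriminant: 66² + 4·497347 = 4356 + 1989388 = 1993744; √1993744 = 1412.
q = (−66 + 1412)/2 = 673, and p = q + 66 = 739.
Check: 673 · 739 = 497347.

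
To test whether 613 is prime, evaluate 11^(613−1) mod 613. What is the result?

11^1 ≡ 11 (mod 613)
11^2 ≡ 11^2 = 121 ≡ 121 (mod 613)
11^4 ≡ 121^2 = 14641 ≡ 542 (mod 613)
11^8 ≡ 542^2 = 293764 ≡ 137 (mod 613)
11^16 ≡ 137^2 = 18769 ≡ 379 (mod 613)
11^32 ≡ 379^2 = 143641 ≡ 199 (mod 613)
11^64 ≡ 199^2 = 39601 ≡ 369 (mod 613)
11^128 ≡ 369^2 = 136161 ≡ 75 (mod 613)
11^256 ≡ 75^2 = 5625 ≡ 108 (mod 613)
11^512 ≡ 108^2 = 11664 ≡ 17 (mod 613)
612 = 512 + 64 + 32 + 4 in binary powers of 2.
So 11^612 ≡ 17 · 369 · 199 · 542 ≡ 1 (mod 613).
Since the result is 1, base 11 gives no evidence that 613 is composite.

1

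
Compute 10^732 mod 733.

1

10^1 ≡ 10 (mod 733)
10^2 ≡ 10^2 = 100 ≡ 100 (mod 733)
10^4 ≡ 100^2 = 10000 ≡ 471 (mod 733)
10^8 ≡ 471^2 = 221841 ≡ 475 (mod 733)
10^16 ≡ 475^2 = 225625 ≡ 594 (mod 733)
10^32 ≡ 594^2 = 352836 ≡ 263 (mod 733)
10^64 ≡ 263^2 = 69169 ≡ 267 (mod 733)
10^128 ≡ 267^2 = 71289 ≡ 188 (mod 733)
10^256 ≡ 188^2 = 35344 ≡ 160 (mod 733)
10^512 ≡ 160^2 = 25600 ≡ 678 (mod 733)
732 = 512 + 128 + 64 + 16 + 8 + 4 in binary powers of 2.
So 10^732 ≡ 678 · 188 · 267 · 594 · 475 · 471 ≡ 1 (mod 733).
Since the result is 1, base 10 gives no evidence that 733 is composite.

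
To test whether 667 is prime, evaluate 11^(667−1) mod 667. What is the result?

216

11^1 ≡ 11 (mod 667)
11^2 ≡ 11^2 = 121 ≡ 121 (mod 667)
11^4 ≡ 121^2 = 14641 ≡ 634 (mod 667)
11^8 ≡ 634^2 = 401956 ≡ 422 (mod 667)
11^16 ≡ 422^2 = 178084 ≡ 662 (mod 667)
11^32 ≡ 662^2 = 438244 ≡ 25 (mod 667)
11^64 ≡ 25^2 = 625 ≡ 625 (mod 667)
11^128 ≡ 625^2 = 390625 ≡ 430 (mod 667)
11^256 ≡ 430^2 = 184900 ≡ 141 (mod 667)
11^512 ≡ 141^2 = 19881 ≡ 538 (mod 667)
666 = 512 + 128 + 16 + 8 + 2 in binary powers of 2.
So 11^666 ≡ 538 · 430 · 662 · 422 · 121 ≡ 216 (mod 667).
Since 216 ≠ 1, base 11 is a Fermat witness: 667 is composite.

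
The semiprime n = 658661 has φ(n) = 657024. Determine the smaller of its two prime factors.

709

φ(n) = (p−1)(q−1) = n − (p+q) + 1, so p + q = 658661 − 657024 + 1 = 1638.
p and q are the roots of t² − 1638t + 658661 = 0.
Discriminant: 1638² − 4·658661 = 2683044 − 2634644 = 48400; √48400 = 220.
q = (1638 − 220)/2 = 709, p = (1638 + 220)/2 = 929.
Check: 709 · 929 = 658661.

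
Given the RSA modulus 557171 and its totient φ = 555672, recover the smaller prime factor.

φ(n) = (p−1)(q−1) = n − (p+q) + 1, so p + q = 557171 − 555672 + 1 = 1500.
p and q are the roots of t² − 1500t + 557171 = 0.
Discriminant: 1500² − 4·557171 = 2250000 − 2228684 = 21316; √21316 = 146.
q = (1500 − 146)/2 = 677, p = (1500 + 146)/2 = 823.
Check: 677 · 823 = 557171.

677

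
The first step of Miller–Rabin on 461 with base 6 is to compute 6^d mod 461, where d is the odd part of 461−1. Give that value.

1

461 − 1 = 460 = 2^2 · 115, so d = 115.
6^1 ≡ 6 (mod 461)
6^2 ≡ 6^2 = 36 ≡ 36 (mod 461)
6^4 ≡ 36^2 = 1296 ≡ 374 (mod 461)
6^8 ≡ 374^2 = 139876 ≡ 193 (mod 461)
6^16 ≡ 193^2 = 37249 ≡ 369 (mod 461)
6^32 ≡ 369^2 = 136161 ≡ 166 (mod 461)
6^64 ≡ 166^2 = 27556 ≡ 357 (mod 461)
115 = 64 + 32 + 16 + 2 + 1 in binary powers of 2.
So 6^115 ≡ 357 · 166 · 369 · 36 · 6 ≡ 1 (mod 461).
Since 6^d ≡ 1 (mod 461), base 6 does not prove 461 composite.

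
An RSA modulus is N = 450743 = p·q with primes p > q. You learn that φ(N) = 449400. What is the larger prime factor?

φ(n) = (p−1)(q−1) = n − (p+q) + 1, so p + q = 450743 − 449400 + 1 = 1344.
p and q are the roots of t² − 1344t + 450743 = 0.
Discriminant: 1344² − 4·450743 = 1806336 − 1802972 = 3364; √3364 = 58.
q = (1344 − 58)/2 = 643, p = (1344 + 58)/2 = 701.
Check: 643 · 701 = 450743.

701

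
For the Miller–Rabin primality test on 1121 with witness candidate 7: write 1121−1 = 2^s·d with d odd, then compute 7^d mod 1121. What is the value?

239

1121 − 1 = 1120 = 2^5 · 35, so d = 35.
7^1 ≡ 7 (mod 1121)
7^2 ≡ 7^2 = 49 ≡ 49 (mod 1121)
7^4 ≡ 49^2 = 2401 ≡ 159 (mod 1121)
7^8 ≡ 159^2 = 25281 ≡ 619 (mod 1121)
7^16 ≡ 619^2 = 383161 ≡ 900 (mod 1121)
7^32 ≡ 900^2 = 810000 ≡ 638 (mod 1121)
35 = 32 + 2 + 1 in binary powers of 2.
So 7^35 ≡ 638 · 49 · 7 ≡ 239 (mod 1121).
Squaring chain: 239 → 1071 → 258 → 425 → 144; never reaches −1, so base 7 is a Miller–Rabin witness that 1121 is composite.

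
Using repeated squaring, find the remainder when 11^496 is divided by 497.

466

11^1 ≡ 11 (mod 497)
11^2 ≡ 11^2 = 121 ≡ 121 (mod 497)
11^4 ≡ 121^2 = 14641 ≡ 228 (mod 497)
11^8 ≡ 228^2 = 51984 ≡ 296 (mod 497)
11^16 ≡ 296^2 = 87616 ≡ 144 (mod 497)
11^32 ≡ 144^2 = 20736 ≡ 359 (mod 497)
11^64 ≡ 359^2 = 128881 ≡ 158 (mod 497)
11^128 ≡ 158^2 = 24964 ≡ 114 (mod 497)
11^256 ≡ 114^2 = 12996 ≡ 74 (mod 497)
496 = 256 + 128 + 64 + 32 + 16 in binary powers of 2.
So 11^496 ≡ 74 · 114 · 158 · 359 · 144 ≡ 466 (mod 497).
Since 466 ≠ 1, base 11 is a Fermat witness: 497 is composite.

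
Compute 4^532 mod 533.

4^1 ≡ 4 (mod 533)
4^2 ≡ 4^2 = 16 ≡ 16 (mod 533)
4^4 ≡ 16^2 = 256 ≡ 256 (mod 533)
4^8 ≡ 256^2 = 65536 ≡ 510 (mod 533)
4^16 ≡ 510^2 = 260100 ≡ 529 (mod 533)
4^32 ≡ 529^2 = 279841 ≡ 16 (mod 533)
4^64 ≡ 16^2 = 256 ≡ 256 (mod 533)
4^128 ≡ 256^2 = 65536 ≡ 510 (mod 533)
4^256 ≡ 510^2 = 260100 ≡ 529 (mod 533)
4^512 ≡ 529^2 = 279841 ≡ 16 (mod 533)
532 = 512 + 16 + 4 in binary powers of 2.
So 4^532 ≡ 16 · 529 · 256 ≡ 139 (mod 533).
Since 139 ≠ 1, base 4 is a Fermat witness: 533 is composite.

139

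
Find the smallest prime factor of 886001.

53

886001 is odd.
Digit sum 23, not divisible by 3.
Ends in 1: not divisible by 5.
7: 886001 = 7·126571 + 4
11: 886001 = 11·80545 + 6
13: 886001 = 13·68153 + 12
17: 886001 = 17·52117 + 12
19: 886001 = 19·46631 + 12
23: 886001 = 23·38521 + 18
29: 886001 = 29·30551 + 22
31: 886001 = 31·28580 + 21
37: 886001 = 37·23945 + 36
41: 886001 = 41·21609 + 32
43: 886001 = 43·20604 + 29
47: 886001 = 47·18851 + 4
53: 886001 = 53·16717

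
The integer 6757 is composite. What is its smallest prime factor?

29

6757 is odd.
Digit sum 25, not divisible by 3.
Ends in 7: not divisible by 5.
7: 6757 = 7·965 + 2
11: 6757 = 11·614 + 3
13: 6757 = 13·519 + 10
17: 6757 = 17·397 + 8
19: 6757 = 19·355 + 12
23: 6757 = 23·293 + 18
29: 6757 = 29·233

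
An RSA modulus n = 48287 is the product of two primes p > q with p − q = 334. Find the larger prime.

443

Since p = q + 334, we have 48287 = q(q + 334), so q² + 334q − 48287 = 0.
Discriminant: 334² + 4·48287 = 111556 + 193148 = 304704; √304704 = 552.
q = (−334 + 552)/2 = 109, and p = q + 334 = 443.
Check: 109 · 443 = 48287.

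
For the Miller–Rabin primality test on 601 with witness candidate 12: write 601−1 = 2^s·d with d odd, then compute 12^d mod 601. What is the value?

601 − 1 = 600 = 2^3 · 75, so d = 75.
12^1 ≡ 12 (mod 601)
12^2 ≡ 12^2 = 144 ≡ 144 (mod 601)
12^4 ≡ 144^2 = 20736 ≡ 302 (mod 601)
12^8 ≡ 302^2 = 91204 ≡ 453 (mod 601)
12^16 ≡ 453^2 = 205209 ≡ 268 (mod 601)
12^32 ≡ 268^2 = 71824 ≡ 305 (mod 601)
12^64 ≡ 305^2 = 93025 ≡ 471 (mod 601)
75 = 64 + 8 + 2 + 1 in binary powers of 2.
So 12^75 ≡ 471 · 453 · 144 · 12 ≡ 1 (mod 601).
Since 12^d ≡ 1 (mod 601), base 12 does not prove 601 composite.

1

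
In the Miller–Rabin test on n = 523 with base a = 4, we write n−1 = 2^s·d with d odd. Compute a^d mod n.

1

523 − 1 = 522 = 2^1 · 261, so d = 261.
4^1 ≡ 4 (mod 523)
4^2 ≡ 4^2 = 16 ≡ 16 (mod 523)
4^4 ≡ 16^2 = 256 ≡ 256 (mod 523)
4^8 ≡ 256^2 = 65536 ≡ 161 (mod 523)
4^16 ≡ 161^2 = 25921 ≡ 294 (mod 523)
4^32 ≡ 294^2 = 86436 ≡ 141 (mod 523)
4^64 ≡ 141^2 = 19881 ≡ 7 (mod 523)
4^128 ≡ 7^2 = 49 ≡ 49 (mod 523)
4^256 ≡ 49^2 = 2401 ≡ 309 (mod 523)
261 = 256 + 4 + 1 in binary powers of 2.
So 4^261 ≡ 309 · 256 · 4 ≡ 1 (mod 523).
Since 4^d ≡ 1 (mod 523), base 4 does not prove 523 composite.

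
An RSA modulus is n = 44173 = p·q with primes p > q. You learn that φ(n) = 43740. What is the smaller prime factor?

163

φ(n) = (p−1)(q−1) = n − (p+q) + 1, so p + q = 44173 − 43740 + 1 = 434.
p and q are the roots of t² − 434t + 44173 = 0.
Discriminant: 434² − 4·44173 = 188356 − 176692 = 11664; √11664 = 108.
q = (434 − 108)/2 = 163, p = (434 + 108)/2 = 271.
Check: 163 · 271 = 44173.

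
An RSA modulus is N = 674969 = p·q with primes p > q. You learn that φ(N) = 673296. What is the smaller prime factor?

677

φ(n) = (p−1)(q−1) = n − (p+q) + 1, so p + q = 674969 − 673296 + 1 = 1674.
p and q are the roots of t² − 1674t + 674969 = 0.
Discriminant: 1674² − 4·674969 = 2802276 − 2699876 = 102400; √102400 = 320.
q = (1674 − 320)/2 = 677, p = (1674 + 320)/2 = 997.
Check: 677 · 997 = 674969.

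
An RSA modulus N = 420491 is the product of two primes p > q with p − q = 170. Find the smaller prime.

Since p = q + 170, we have 420491 = q(q + 170), so q² + 170q − 420491 = 0.
Discriminant: 170² + 4·420491 = 28900 + 1681964 = 1710864; √1710864 = 1308.
q = (−170 + 1308)/2 = 569, and p = q + 170 = 739.
Check: 569 · 739 = 420491.

569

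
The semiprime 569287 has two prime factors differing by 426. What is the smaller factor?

Since p = q + 426, we have 569287 = q(q + 426), so q² + 426q − 569287 = 0.
Discriminant: 426² + 4·569287 = 181476 + 2277148 = 2458624; √2458624 = 1568.
q = (−426 + 1568)/2 = 571, and p = q + 426 = 997.
Check: 571 · 997 = 569287.

571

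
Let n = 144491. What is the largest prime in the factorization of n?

144491 = 31 · 4661
4661 = 59 · 79
79 is prime.
So 144491 = 31 · 59 · 79; the largest prime factor is 79.

79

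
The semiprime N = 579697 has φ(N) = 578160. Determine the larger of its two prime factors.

φ(n) = (p−1)(q−1) = n − (p+q) + 1, so p + q = 579697 − 578160 + 1 = 1538.
p and q are the roots of t² − 1538t + 579697 = 0.
Discriminant: 1538² − 4·579697 = 2365444 − 2318788 = 46656; √46656 = 216.
q = (1538 − 216)/2 = 661, p = (1538 + 216)/2 = 877.
Check: 661 · 877 = 579697.

877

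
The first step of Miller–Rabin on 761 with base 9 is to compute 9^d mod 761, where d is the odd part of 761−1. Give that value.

722

761 − 1 = 760 = 2^3 · 95, so d = 95.
9^1 ≡ 9 (mod 761)
9^2 ≡ 9^2 = 81 ≡ 81 (mod 761)
9^4 ≡ 81^2 = 6561 ≡ 473 (mod 761)
9^8 ≡ 473^2 = 223729 ≡ 756 (mod 761)
9^16 ≡ 756^2 = 571536 ≡ 25 (mod 761)
9^32 ≡ 25^2 = 625 ≡ 625 (mod 761)
9^64 ≡ 625^2 = 390625 ≡ 232 (mod 761)
95 = 64 + 16 + 8 + 4 + 2 + 1 in binary powers of 2.
So 9^95 ≡ 232 · 25 · 756 · 473 · 81 · 9 ≡ 722 (mod 761).
Squaring chain: 722 → 760 → 1; reaches −1, so base 9 does not prove 761 composite.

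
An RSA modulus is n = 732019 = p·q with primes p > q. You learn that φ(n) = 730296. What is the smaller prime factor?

757

φ(n) = (p−1)(q−1) = n − (p+q) + 1, so p + q = 732019 − 730296 + 1 = 1724.
p and q are the roots of t² − 1724t + 732019 = 0.
Discriminant: 1724² − 4·732019 = 2972176 − 2928076 = 44100; √44100 = 210.
q = (1724 − 210)/2 = 757, p = (1724 + 210)/2 = 967.
Check: 757 · 967 = 732019.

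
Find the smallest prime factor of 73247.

89

73247 is odd.
Digit sum 23, not divisible by 3.
Ends in 7: not divisible by 5.
7: 73247 = 7·10463 + 6
11: 73247 = 11·6658 + 9
13: 73247 = 13·5634 + 5
17: 73247 = 17·4308 + 11
19: 73247 = 19·3855 + 2
23: 73247 = 23·3184 + 15
29: 73247 = 29·2525 + 22
31: 73247 = 31·2362 + 25
37: 73247 = 37·1979 + 24
41: 73247 = 41·1786 + 21
43: 73247 = 43·1703 + 18
47: 73247 = 47·1558 + 21
53: 73247 = 53·1382 + 1
59: 73247 = 59·1241 + 28
61: 73247 = 61·1200 + 47
67: 73247 = 67·1093 + 16
71: 73247 = 71·1031 + 46
73: 73247 = 73·1003 + 28
79: 73247 = 79·927 + 14
83: 73247 = 83·882 + 41
89: 73247 = 89·823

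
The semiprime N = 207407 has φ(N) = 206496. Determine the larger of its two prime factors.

φ(n) = (p−1)(q−1) = n − (p+q) + 1, so p + q = 207407 − 206496 + 1 = 912.
p and q are the roots of t² − 912t + 207407 = 0.
Discriminant: 912² − 4·207407 = 831744 − 829628 = 2116; √2116 = 46.
q = (912 − 46)/2 = 433, p = (912 + 46)/2 = 479.
Check: 433 · 479 = 207407.

479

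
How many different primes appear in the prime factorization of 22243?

22243 = 13 · 1711
1711 = 29 · 59
22243 = 13 · 29 · 59, which has 3 distinct prime factors.

3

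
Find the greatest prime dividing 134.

67

134 = 2 · 67
67 is prime.
So 134 = 2 · 67; the largest prime factor is 67.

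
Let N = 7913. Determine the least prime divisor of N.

7913 is odd.
Digit sum 20, not divisible by 3.
Ends in 3: not divisible by 5.
7: 7913 = 7·1130 + 3
11: 7913 = 11·719 + 4
13: 7913 = 13·608 + 9
17: 7913 = 17·465 + 8
19: 7913 = 19·416 + 9
23: 7913 = 23·344 + 1
29: 7913 = 29·272 + 25
31: 7913 = 31·255 + 8
37: 7913 = 37·213 + 32
41: 7913 = 41·193

41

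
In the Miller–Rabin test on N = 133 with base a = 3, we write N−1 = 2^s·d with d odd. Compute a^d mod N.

133 − 1 = 132 = 2^2 · 33, so d = 33.
3^1 ≡ 3 (mod 133)
3^2 ≡ 3^2 = 9 ≡ 9 (mod 133)
3^4 ≡ 9^2 = 81 ≡ 81 (mod 133)
3^8 ≡ 81^2 = 6561 ≡ 44 (mod 133)
3^16 ≡ 44^2 = 1936 ≡ 74 (mod 133)
3^32 ≡ 74^2 = 5476 ≡ 23 (mod 133)
33 = 32 + 1 in binary powers of 2.
So 3^33 ≡ 23 · 3 ≡ 69 (mod 133).
Squaring chain: 69 → 106; never reaches −1, so base 3 is a Miller–Rabin witness that 133 is composite.

69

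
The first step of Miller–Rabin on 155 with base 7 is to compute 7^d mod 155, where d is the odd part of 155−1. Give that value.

155 − 1 = 154 = 2^1 · 77, so d = 77.
7^1 ≡ 7 (mod 155)
7^2 ≡ 7^2 = 49 ≡ 49 (mod 155)
7^4 ≡ 49^2 = 2401 ≡ 76 (mod 155)
7^8 ≡ 76^2 = 5776 ≡ 41 (mod 155)
7^16 ≡ 41^2 = 1681 ≡ 131 (mod 155)
7^32 ≡ 131^2 = 17161 ≡ 111 (mod 155)
7^64 ≡ 111^2 = 12321 ≡ 76 (mod 155)
77 = 64 + 8 + 4 + 1 in binary powers of 2.
So 7^77 ≡ 76 · 41 · 76 · 7 ≡ 142 (mod 155).
Squaring chain: 142; never reaches −1, so base 7 is a Miller–Rabin witness that 155 is composite.

142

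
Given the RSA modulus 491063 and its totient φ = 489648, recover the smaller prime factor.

607

φ(n) = (p−1)(q−1) = n − (p+q) + 1, so p + q = 491063 − 489648 + 1 = 1416.
p and q are the roots of t² − 1416t + 491063 = 0.
Discriminant: 1416² − 4·491063 = 2005056 − 1964252 = 40804; √40804 = 202.
q = (1416 − 202)/2 = 607, p = (1416 + 202)/2 = 809.
Check: 607 · 809 = 491063.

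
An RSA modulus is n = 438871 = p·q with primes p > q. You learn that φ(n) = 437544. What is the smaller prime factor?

φ(n) = (p−1)(q−1) = n − (p+q) + 1, so p + q = 438871 − 437544 + 1 = 1328.
p and q are the roots of t² − 1328t + 438871 = 0.
Discriminant: 1328² − 4·438871 = 1763584 − 1755484 = 8100; √8100 = 90.
q = (1328 − 90)/2 = 619, p = (1328 + 90)/2 = 709.
Check: 619 · 709 = 438871.

619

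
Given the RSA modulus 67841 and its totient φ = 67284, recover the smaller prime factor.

179

φ(n) = (p−1)(q−1) = n − (p+q) + 1, so p + q = 67841 − 67284 + 1 = 558.
p and q are the roots of t² − 558t + 67841 = 0.
Discriminant: 558² − 4·67841 = 311364 − 271364 = 40000; √40000 = 200.
q = (558 − 200)/2 = 179, p = (558 + 200)/2 = 379.
Check: 179 · 379 = 67841.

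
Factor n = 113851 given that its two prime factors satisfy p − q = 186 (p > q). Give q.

257

Since p = q + 186, we have 113851 = q(q + 186), so q² + 186q − 113851 = 0.
Discriminant: 186² + 4·113851 = 34596 + 455404 = 490000; √490000 = 700.
q = (−186 + 700)/2 = 257, and p = q + 186 = 443.
Check: 257 · 443 = 113851.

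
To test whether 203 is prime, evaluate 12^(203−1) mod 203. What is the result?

86

12^1 ≡ 12 (mod 203)
12^2 ≡ 12^2 = 144 ≡ 144 (mod 203)
12^4 ≡ 144^2 = 20736 ≡ 30 (mod 203)
12^8 ≡ 30^2 = 900 ≡ 88 (mod 203)
12^16 ≡ 88^2 = 7744 ≡ 30 (mod 203)
12^32 ≡ 30^2 = 900 ≡ 88 (mod 203)
12^64 ≡ 88^2 = 7744 ≡ 30 (mod 203)
12^128 ≡ 30^2 = 900 ≡ 88 (mod 203)
202 = 128 + 64 + 8 + 2 in binary powers of 2.
So 12^202 ≡ 88 · 30 · 88 · 144 ≡ 86 (mod 203).
Since 86 ≠ 1, base 12 is a Fermat witness: 203 is composite.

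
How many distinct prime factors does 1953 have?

1953 = 3^2 · 217
217 = 7 · 31
1953 = 3^2 · 7 · 31, which has 3 distinct prime factors.

3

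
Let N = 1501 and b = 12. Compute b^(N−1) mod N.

12^1 ≡ 12 (mod 1501)
12^2 ≡ 12^2 = 144 ≡ 144 (mod 1501)
12^4 ≡ 144^2 = 20736 ≡ 1223 (mod 1501)
12^8 ≡ 1223^2 = 1495729 ≡ 733 (mod 1501)
12^16 ≡ 733^2 = 537289 ≡ 1432 (mod 1501)
12^32 ≡ 1432^2 = 2050624 ≡ 258 (mod 1501)
12^64 ≡ 258^2 = 66564 ≡ 520 (mod 1501)
12^128 ≡ 520^2 = 270400 ≡ 220 (mod 1501)
12^256 ≡ 220^2 = 48400 ≡ 368 (mod 1501)
12^512 ≡ 368^2 = 135424 ≡ 334 (mod 1501)
12^1024 ≡ 334^2 = 111556 ≡ 482 (mod 1501)
1500 = 1024 + 256 + 128 + 64 + 16 + 8 + 4 in binary powers of 2.
So 12^1500 ≡ 482 · 368 · 220 · 520 · 1432 · 733 · 1223 ≡ 571 (mod 1501).
Since 571 ≠ 1, base 12 is a Fermat witness: 1501 is composite.

571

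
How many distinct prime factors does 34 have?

34 = 2 · 17
34 = 2 · 17, which has 2 distinct prime factors.

2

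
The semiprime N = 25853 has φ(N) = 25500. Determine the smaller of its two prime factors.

103

φ(n) = (p−1)(q−1) = n − (p+q) + 1, so p + q = 25853 − 25500 + 1 = 354.
p and q are the roots of t² − 354t + 25853 = 0.
Discriminant: 354² − 4·25853 = 125316 − 103412 = 21904; √21904 = 148.
q = (354 − 148)/2 = 103, p = (354 + 148)/2 = 251.
Check: 103 · 251 = 25853.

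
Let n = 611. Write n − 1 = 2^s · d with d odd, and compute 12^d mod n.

168

611 − 1 = 610 = 2^1 · 305, so d = 305.
12^1 ≡ 12 (mod 611)
12^2 ≡ 12^2 = 144 ≡ 144 (mod 611)
12^4 ≡ 144^2 = 20736 ≡ 573 (mod 611)
12^8 ≡ 573^2 = 328329 ≡ 222 (mod 611)
12^16 ≡ 222^2 = 49284 ≡ 404 (mod 611)
12^32 ≡ 404^2 = 163216 ≡ 79 (mod 611)
12^64 ≡ 79^2 = 6241 ≡ 131 (mod 611)
12^128 ≡ 131^2 = 17161 ≡ 53 (mod 611)
12^256 ≡ 53^2 = 2809 ≡ 365 (mod 611)
305 = 256 + 32 + 16 + 1 in binary powers of 2.
So 12^305 ≡ 365 · 79 · 404 · 12 ≡ 168 (mod 611).
Squaring chain: 168; never reaches −1, so base 12 is a Miller–Rabin witness that 611 is composite.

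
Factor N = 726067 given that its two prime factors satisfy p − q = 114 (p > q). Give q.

Since p = q + 114, we have 726067 = q(q + 114), so q² + 114q − 726067 = 0.
Discriminant: 114² + 4·726067 = 12996 + 2904268 = 2917264; √2917264 = 1708.
q = (−114 + 1708)/2 = 797, and p = q + 114 = 911.
Check: 797 · 911 = 726067.

797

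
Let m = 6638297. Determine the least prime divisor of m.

6638297 is odd.
Digit sum 41, not divisible by 3.
Ends in 7: not divisible by 5.
7: 6638297 = 7·948328 + 1
11: 6638297 = 11·603481 + 6
13: 6638297 = 13·510638 + 3
17: 6638297 = 17·390488 + 1
19: 6638297 = 19·349384 + 1
23: 6638297 = 23·288621 + 14
29: 6638297 = 29·228906 + 23
31: 6638297 = 31·214138 + 19
37: 6638297 = 37·179413 + 16
41: 6638297 = 41·161909 + 28
43: 6638297 = 43·154379

43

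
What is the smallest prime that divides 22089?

22089 is odd.
Digit sum 21, divisible by 3.

3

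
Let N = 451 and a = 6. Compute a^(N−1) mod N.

155

6^1 ≡ 6 (mod 451)
6^2 ≡ 6^2 = 36 ≡ 36 (mod 451)
6^4 ≡ 36^2 = 1296 ≡ 394 (mod 451)
6^8 ≡ 394^2 = 155236 ≡ 92 (mod 451)
6^16 ≡ 92^2 = 8464 ≡ 346 (mod 451)
6^32 ≡ 346^2 = 119716 ≡ 201 (mod 451)
6^64 ≡ 201^2 = 40401 ≡ 262 (mod 451)
6^128 ≡ 262^2 = 68644 ≡ 92 (mod 451)
6^256 ≡ 92^2 = 8464 ≡ 346 (mod 451)
450 = 256 + 128 + 64 + 2 in binary powers of 2.
So 6^450 ≡ 346 · 92 · 262 · 36 ≡ 155 (mod 451).
Since 155 ≠ 1, base 6 is a Fermat witness: 451 is composite.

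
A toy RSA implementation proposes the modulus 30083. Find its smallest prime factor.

30083 is odd.
Digit sum 14, not divisible by 3.
Ends in 3: not divisible by 5.
7: 30083 = 7·4297 + 4
11: 30083 = 11·2734 + 9
13: 30083 = 13·2314 + 1
17: 30083 = 17·1769 + 10
19: 30083 = 19·1583 + 6
23: 30083 = 23·1307 + 22
29: 30083 = 29·1037 + 10
31: 30083 = 31·970 + 13
37: 30083 = 37·813 + 2
41: 30083 = 41·733 + 30
43: 30083 = 43·699 + 26
47: 30083 = 47·640 + 3
53: 30083 = 53·567 + 32
59: 30083 = 59·509 + 52
61: 30083 = 61·493 + 10
67: 30083 = 67·449

67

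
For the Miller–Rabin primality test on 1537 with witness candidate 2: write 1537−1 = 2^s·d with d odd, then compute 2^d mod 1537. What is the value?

1537 − 1 = 1536 = 2^9 · 3, so d = 3.
2^1 ≡ 2 (mod 1537)
2^2 ≡ 2^2 = 4 ≡ 4 (mod 1537)
3 = 2 + 1 in binary powers of 2.
So 2^3 ≡ 4 · 2 ≡ 8 (mod 1537).
Squaring chain: 8 → 64 → 1022 → 861 → 487 → 471 → 513 → 342 → 152; never reaches −1, so base 2 is a Miller–Rabin witness that 1537 is composite.

8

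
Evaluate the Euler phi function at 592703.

Factor: 592703 = 37 · 83 · 193.
φ(592703) = (37−1) · (83−1) · (193−1) = 36 · 82 · 192 = 566784.

566784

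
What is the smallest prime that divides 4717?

53

4717 is odd.
Digit sum 19, not divisible by 3.
Ends in 7: not divisible by 5.
7: 4717 = 7·673 + 6
11: 4717 = 11·428 + 9
13: 4717 = 13·362 + 11
17: 4717 = 17·277 + 8
19: 4717 = 19·248 + 5
23: 4717 = 23·205 + 2
29: 4717 = 29·162 + 19
31: 4717 = 31·152 + 5
37: 4717 = 37·127 + 18
41: 4717 = 41·115 + 2
43: 4717 = 43·109 + 30
47: 4717 = 47·100 + 17
53: 4717 = 53·89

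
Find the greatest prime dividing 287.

41

287 = 7 · 41
41 is prime.
So 287 = 7 · 41; the largest prime factor is 41.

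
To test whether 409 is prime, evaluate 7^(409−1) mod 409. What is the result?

7^1 ≡ 7 (mod 409)
7^2 ≡ 7^2 = 49 ≡ 49 (mod 409)
7^4 ≡ 49^2 = 2401 ≡ 356 (mod 409)
7^8 ≡ 356^2 = 126736 ≡ 355 (mod 409)
7^16 ≡ 355^2 = 126025 ≡ 53 (mod 409)
7^32 ≡ 53^2 = 2809 ≡ 355 (mod 409)
7^64 ≡ 355^2 = 126025 ≡ 53 (mod 409)
7^128 ≡ 53^2 = 2809 ≡ 355 (mod 409)
7^256 ≡ 355^2 = 126025 ≡ 53 (mod 409)
408 = 256 + 128 + 16 + 8 in binary powers of 2.
So 7^408 ≡ 53 · 355 · 53 · 355 ≡ 1 (mod 409).
Since the result is 1, base 7 gives no evidence that 409 is composite.

1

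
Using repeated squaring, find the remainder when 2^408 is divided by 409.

1

2^1 ≡ 2 (mod 409)
2^2 ≡ 2^2 = 4 ≡ 4 (mod 409)
2^4 ≡ 4^2 = 16 ≡ 16 (mod 409)
2^8 ≡ 16^2 = 256 ≡ 256 (mod 409)
2^16 ≡ 256^2 = 65536 ≡ 96 (mod 409)
2^32 ≡ 96^2 = 9216 ≡ 218 (mod 409)
2^64 ≡ 218^2 = 47524 ≡ 80 (mod 409)
2^128 ≡ 80^2 = 6400 ≡ 265 (mod 409)
2^256 ≡ 265^2 = 70225 ≡ 286 (mod 409)
408 = 256 + 128 + 16 + 8 in binary powers of 2.
So 2^408 ≡ 286 · 265 · 96 · 256 ≡ 1 (mod 409).
Since the result is 1, base 2 gives no evidence that 409 is composite.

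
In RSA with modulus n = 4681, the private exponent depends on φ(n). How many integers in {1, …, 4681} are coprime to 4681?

Factor: 4681 = 31 · 151.
φ(4681) = (31−1) · (151−1) = 30 · 150 = 4500.

4500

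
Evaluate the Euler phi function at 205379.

201898

Factor: 205379 = 59^3.
φ(205379) = 59^2·(59−1) = 201898.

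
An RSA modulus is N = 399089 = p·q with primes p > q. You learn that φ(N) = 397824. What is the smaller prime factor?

593

φ(n) = (p−1)(q−1) = n − (p+q) + 1, so p + q = 399089 − 397824 + 1 = 1266.
p and q are the roots of t² − 1266t + 399089 = 0.
Discriminant: 1266² − 4·399089 = 1602756 − 1596356 = 6400; √6400 = 80.
q = (1266 − 80)/2 = 593, p = (1266 + 80)/2 = 673.
Check: 593 · 673 = 399089.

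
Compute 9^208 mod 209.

47

9^1 ≡ 9 (mod 209)
9^2 ≡ 9^2 = 81 ≡ 81 (mod 209)
9^4 ≡ 81^2 = 6561 ≡ 82 (mod 209)
9^8 ≡ 82^2 = 6724 ≡ 36 (mod 209)
9^16 ≡ 36^2 = 1296 ≡ 42 (mod 209)
9^32 ≡ 42^2 = 1764 ≡ 92 (mod 209)
9^64 ≡ 92^2 = 8464 ≡ 104 (mod 209)
9^128 ≡ 104^2 = 10816 ≡ 157 (mod 209)
208 = 128 + 64 + 16 in binary powers of 2.
So 9^208 ≡ 157 · 104 · 42 ≡ 47 (mod 209).
Since 47 ≠ 1, base 9 is a Fermat witness: 209 is composite.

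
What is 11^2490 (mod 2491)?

11^1 ≡ 11 (mod 2491)
11^2 ≡ 11^2 = 121 ≡ 121 (mod 2491)
11^4 ≡ 121^2 = 14641 ≡ 2186 (mod 2491)
11^8 ≡ 2186^2 = 4778596 ≡ 858 (mod 2491)
11^16 ≡ 858^2 = 736164 ≡ 1319 (mod 2491)
11^32 ≡ 1319^2 = 1739761 ≡ 1043 (mod 2491)
11^64 ≡ 1043^2 = 1087849 ≡ 1773 (mod 2491)
11^128 ≡ 1773^2 = 3143529 ≡ 2378 (mod 2491)
11^256 ≡ 2378^2 = 5654884 ≡ 314 (mod 2491)
11^512 ≡ 314^2 = 98596 ≡ 1447 (mod 2491)
11^1024 ≡ 1447^2 = 2093809 ≡ 1369 (mod 2491)
11^2048 ≡ 1369^2 = 1874161 ≡ 929 (mod 2491)
2490 = 2048 + 256 + 128 + 32 + 16 + 8 + 2 in binary powers of 2.
So 11^2490 ≡ 929 · 314 · 2378 · 1043 · 1319 · 858 · 121 ≡ 1353 (mod 2491).
Since 1353 ≠ 1, base 11 is a Fermat witness: 2491 is composite.

1353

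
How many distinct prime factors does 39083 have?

3

39083 = 11^2 · 323
323 = 17 · 19
39083 = 11^2 · 17 · 19, which has 3 distinct prime factors.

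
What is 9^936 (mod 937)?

9^1 ≡ 9 (mod 937)
9^2 ≡ 9^2 = 81 ≡ 81 (mod 937)
9^4 ≡ 81^2 = 6561 ≡ 2 (mod 937)
9^8 ≡ 2^2 = 4 ≡ 4 (mod 937)
9^16 ≡ 4^2 = 16 ≡ 16 (mod 937)
9^32 ≡ 16^2 = 256 ≡ 256 (mod 937)
9^64 ≡ 256^2 = 65536 ≡ 883 (mod 937)
9^128 ≡ 883^2 = 779689 ≡ 105 (mod 937)
9^256 ≡ 105^2 = 11025 ≡ 718 (mod 937)
9^512 ≡ 718^2 = 515524 ≡ 174 (mod 937)
936 = 512 + 256 + 128 + 32 + 8 in binary powers of 2.
So 9^936 ≡ 174 · 718 · 105 · 256 · 4 ≡ 1 (mod 937).
Since the result is 1, base 9 gives no evidence that 937 is composite.

1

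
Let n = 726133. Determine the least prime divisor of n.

23

726133 is odd.
Digit sum 22, not divisible by 3.
Ends in 3: not divisible by 5.
7: 726133 = 7·103733 + 2
11: 726133 = 11·66012 + 1
13: 726133 = 13·55856 + 5
17: 726133 = 17·42713 + 12
19: 726133 = 19·38217 + 10
23: 726133 = 23·31571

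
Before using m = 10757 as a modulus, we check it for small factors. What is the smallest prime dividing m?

10757 is odd.
Digit sum 20, not divisible by 3.
Ends in 7: not divisible by 5.
7: 10757 = 7·1536 + 5
11: 10757 = 11·977 + 10
13: 10757 = 13·827 + 6
17: 10757 = 17·632 + 13
19: 10757 = 19·566 + 3
23: 10757 = 23·467 + 16
29: 10757 = 29·370 + 27
31: 10757 = 31·347

31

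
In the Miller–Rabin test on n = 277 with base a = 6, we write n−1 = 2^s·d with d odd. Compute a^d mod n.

60

277 − 1 = 276 = 2^2 · 69, so d = 69.
6^1 ≡ 6 (mod 277)
6^2 ≡ 6^2 = 36 ≡ 36 (mod 277)
6^4 ≡ 36^2 = 1296 ≡ 188 (mod 277)
6^8 ≡ 188^2 = 35344 ≡ 165 (mod 277)
6^16 ≡ 165^2 = 27225 ≡ 79 (mod 277)
6^32 ≡ 79^2 = 6241 ≡ 147 (mod 277)
6^64 ≡ 147^2 = 21609 ≡ 3 (mod 277)
69 = 64 + 4 + 1 in binary powers of 2.
So 6^69 ≡ 3 · 188 · 6 ≡ 60 (mod 277).
Squaring chain: 60 → 276; reaches −1, so base 6 does not prove 277 composite.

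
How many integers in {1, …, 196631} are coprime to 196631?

Factor: 196631 = 19 · 79 · 131.
φ(196631) = (19−1) · (79−1) · (131−1) = 18 · 78 · 130 = 182520.

182520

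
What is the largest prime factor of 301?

43

301 = 7 · 43
43 is prime.
So 301 = 7 · 43; the largest prime factor is 43.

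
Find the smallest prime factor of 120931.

31

120931 is odd.
Digit sum 16, not divisible by 3.
Ends in 1: not divisible by 5.
7: 120931 = 7·17275 + 6
11: 120931 = 11·10993 + 8
13: 120931 = 13·9302 + 5
17: 120931 = 17·7113 + 10
19: 120931 = 19·6364 + 15
23: 120931 = 23·5257 + 20
29: 120931 = 29·4170 + 1
31: 120931 = 31·3901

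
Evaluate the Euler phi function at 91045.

71760

Factor: 91045 = 5 · 131 · 139.
φ(91045) = (5−1) · (131−1) · (139−1) = 4 · 130 · 138 = 71760.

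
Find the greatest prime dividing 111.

37

111 = 3 · 37
37 is prime.
So 111 = 3 · 37; the largest prime factor is 37.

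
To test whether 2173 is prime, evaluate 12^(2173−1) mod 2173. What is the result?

12^1 ≡ 12 (mod 2173)
12^2 ≡ 12^2 = 144 ≡ 144 (mod 2173)
12^4 ≡ 144^2 = 20736 ≡ 1179 (mod 2173)
12^8 ≡ 1179^2 = 1390041 ≡ 1494 (mod 2173)
12^16 ≡ 1494^2 = 2232036 ≡ 365 (mod 2173)
12^32 ≡ 365^2 = 133225 ≡ 672 (mod 2173)
12^64 ≡ 672^2 = 451584 ≡ 1773 (mod 2173)
12^128 ≡ 1773^2 = 3143529 ≡ 1371 (mod 2173)
12^256 ≡ 1371^2 = 1879641 ≡ 2169 (mod 2173)
12^512 ≡ 2169^2 = 4704561 ≡ 16 (mod 2173)
12^1024 ≡ 16^2 = 256 ≡ 256 (mod 2173)
12^2048 ≡ 256^2 = 65536 ≡ 346 (mod 2173)
2172 = 2048 + 64 + 32 + 16 + 8 + 4 in binary powers of 2.
So 12^2172 ≡ 346 · 1773 · 672 · 365 · 1494 · 1179 ≡ 148 (mod 2173).
Since 148 ≠ 1, base 12 is a Fermat witness: 2173 is composite.

148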